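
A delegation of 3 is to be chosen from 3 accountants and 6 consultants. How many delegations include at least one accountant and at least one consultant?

With no constraint there are C(9,3) = 84 possible selections.
Selections missing a whole group: no accountants → C(6,3) = 20; no consultants → C(3,3) = 1.
Both groups omitted at once is impossible, so 84 − 21 = 63.

63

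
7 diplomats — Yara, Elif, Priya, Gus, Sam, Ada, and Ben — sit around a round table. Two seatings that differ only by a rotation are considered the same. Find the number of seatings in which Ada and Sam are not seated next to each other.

All circular seatings of 7 people number (6)! = 720.
Those with Ada next to Sam: fuse the pair into one unit and seat 6 units around a circle — 2·(5)! = 240.
Subtracting, 720 − 240 = 480.

480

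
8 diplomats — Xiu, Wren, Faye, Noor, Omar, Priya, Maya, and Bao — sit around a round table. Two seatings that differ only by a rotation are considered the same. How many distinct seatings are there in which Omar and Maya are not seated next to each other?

Without the restriction there are (7)! = 5040 seatings.
Those with Omar next to Maya: fuse the pair into one unit and seat 7 units around a circle — 2·(6)! = 1440.
Subtracting, 5040 − 1440 = 3600.

3600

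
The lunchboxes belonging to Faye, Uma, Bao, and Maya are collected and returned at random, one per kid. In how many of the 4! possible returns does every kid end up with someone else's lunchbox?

This is the derangement count D_4: permutations of 4 items with no fixed point.
By inclusion–exclusion this is Σ_{j=0}^{4} (−1)^j C(4,j)·(4−j)!.
Computing: 24 − 24 + 12 − 4 + 1 = 9.

9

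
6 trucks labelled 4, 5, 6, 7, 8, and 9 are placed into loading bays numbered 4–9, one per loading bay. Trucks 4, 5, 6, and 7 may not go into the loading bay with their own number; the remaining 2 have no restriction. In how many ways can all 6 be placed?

Let Aᵢ (for 4 ≤ i ≤ 7) be the placements that put truck i in its forbidden loading bay. Any j of these fix j positions, leaving (6−j)! ways to fill the rest, and there are C(4,j) ways to pick which j.
By inclusion–exclusion, the number of valid placements is Σ_{j=0}^{4} (−1)^j C(4,j)·(6−j)!.
Computing: 720 − 480 + 144 − 24 + 2 = 362.

362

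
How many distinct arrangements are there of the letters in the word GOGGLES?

Letter multiplicities in GOGGLES: E×1, G×3, L×1, O×1, S×1.
So there are 7! / (3!) = 840 distinguishable arrangements.

840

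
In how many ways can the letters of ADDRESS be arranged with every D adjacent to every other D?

360

Treat the 2 copies of D as a single block. The multiset to arrange is then {DD, A, E, R, S, S}, 6 items in all.
That gives (6)!/(2!) = 360 arrangements.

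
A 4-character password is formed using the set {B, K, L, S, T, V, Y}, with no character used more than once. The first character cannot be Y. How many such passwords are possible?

The first character has 7−1 = 6 choices (anything except Y).
The remaining 3 characters are filled from the other 6 symbols without repetition: 6 × 5 × 4 = 120.
Total: 6 × 120 = 720.

720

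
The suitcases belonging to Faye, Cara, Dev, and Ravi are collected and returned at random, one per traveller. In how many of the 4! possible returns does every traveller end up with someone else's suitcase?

9

This is the derangement count D_4: permutations of 4 items with no fixed point.
By inclusion–exclusion this is Σ_{j=0}^{4} (−1)^j C(4,j)·(4−j)!.
Computing: 24 − 24 + 12 − 4 + 1 = 9.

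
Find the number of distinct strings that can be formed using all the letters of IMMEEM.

60

IMMEEM has 6 letters with E appearing twice and M appearing 3 times.
The number of distinct arrangements is 6!/(3!·2!) = 720/12 = 60.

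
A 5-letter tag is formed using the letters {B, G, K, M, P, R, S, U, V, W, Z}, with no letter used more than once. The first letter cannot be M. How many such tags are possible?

The first letter has 11−1 = 10 choices (anything except M).
The remaining 4 letters are filled from the other 10 symbols without repetition: 10 × 9 × 8 × 7 = 5040.
Total: 10 × 5040 = 50400.

50400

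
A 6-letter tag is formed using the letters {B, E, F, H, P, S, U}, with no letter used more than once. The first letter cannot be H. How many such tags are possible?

4320

The first letter has 7−1 = 6 choices (anything except H).
The remaining 5 letters are filled from the other 6 symbols without repetition: 6 × 5 × 4 × 3 × 2 = 720.
Total: 6 × 720 = 4320.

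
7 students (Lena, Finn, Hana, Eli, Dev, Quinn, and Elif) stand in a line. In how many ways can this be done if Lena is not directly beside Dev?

3600

There are 7! = 5040 arrangements in all. If Lena and Dev are adjacent, merging them into one block gives 2·(6)! = 1440 arrangements.
Complementary counting: 5040 − 1440 = 3600.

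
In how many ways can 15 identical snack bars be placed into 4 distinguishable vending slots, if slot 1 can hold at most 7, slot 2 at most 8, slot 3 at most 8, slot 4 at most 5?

Ignoring the caps, the number of non-negative solutions to x_1+…+x_4 = 15 is C(18,3) = 816.
Subtract solutions that violate a single cap (substitute x_i' = x_i − (cap_i+1)): x_1 ≥ 8 gives C(10,3) = 120; x_2 ≥ 9 gives C(9,3) = 84; x_3 ≥ 9 gives C(9,3) = 84; x_4 ≥ 6 gives C(12,3) = 220. Together 508.
Add back pairs where two caps are both exceeded: 0 + 0 + 4 + 0 + 1 + 1 = 6.
By inclusion–exclusion the count is 816 − 508 + 6 = 314.

314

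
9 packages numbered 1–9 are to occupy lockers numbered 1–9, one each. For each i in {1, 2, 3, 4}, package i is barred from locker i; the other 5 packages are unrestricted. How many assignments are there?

229080

Let Aᵢ (for 1 ≤ i ≤ 4) be the placements that put package i in its forbidden locker. Any j of these fix j positions, leaving (9−j)! ways to fill the rest, and there are C(4,j) ways to pick which j.
By inclusion–exclusion, the number of valid placements is Σ_{j=0}^{4} (−1)^j C(4,j)·(9−j)!.
Computing: 362880 − 161280 + 30240 − 2880 + 120 = 229080.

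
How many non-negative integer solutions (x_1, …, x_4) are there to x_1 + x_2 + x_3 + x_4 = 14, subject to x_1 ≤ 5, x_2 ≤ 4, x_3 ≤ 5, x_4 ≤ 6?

Without the upper bounds there are C(17,3) = 680 ways to split 14 among 4 variables.
Subtract solutions that violate a single cap (substitute x_i' = x_i − (cap_i+1)): x_1 ≥ 6 gives C(11,3) = 165; x_2 ≥ 5 gives C(12,3) = 220; x_3 ≥ 6 gives C(11,3) = 165; x_4 ≥ 7 gives C(10,3) = 120. Together 670.
Add back pairs where two caps are both exceeded: 20 + 10 + 4 + 20 + 10 + 4 = 68.
By inclusion–exclusion the count is 680 − 670 + 68 = 78.

78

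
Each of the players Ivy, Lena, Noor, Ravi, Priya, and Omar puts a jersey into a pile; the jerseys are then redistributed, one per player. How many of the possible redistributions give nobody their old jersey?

Let Aᵢ be the assignments in which player i gets their old jersey. We want the size of the complement of A₁∪…∪A_6.
By inclusion–exclusion this is Σ_{j=0}^{6} (−1)^j C(6,j)·(6−j)!.
Computing: 720 − 720 + 360 − 120 + 30 − 6 + 1 = 265.

265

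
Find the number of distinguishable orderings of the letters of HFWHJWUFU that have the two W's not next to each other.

There are 9!/(2!·2!·2!·2!) = 22680 arrangements of HFWHJWUFU in total.
Arrangements with the W's together: treat WW as one letter, giving (8)!/(2!·2!·2!) = 5040.
Hence 22680 − 5040 = 17640.

17640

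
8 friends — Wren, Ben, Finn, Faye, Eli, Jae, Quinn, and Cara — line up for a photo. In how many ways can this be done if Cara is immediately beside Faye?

Place the 6 others and the Cara-Faye pair as 7 objects in a line; the pair has 2 internal arrangements.
That gives 2 × 7! = 2 × 5040 = 10080.

10080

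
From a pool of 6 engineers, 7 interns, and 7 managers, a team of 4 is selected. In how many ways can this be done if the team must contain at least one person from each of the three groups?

2499

Total 4-person selections from all 20: C(20,4) = 4845.
Selections missing a whole group: no engineers → C(14,4) = 1001; no interns → C(13,4) = 715; no managers → C(13,4) = 715.
Add back selections omitting two groups (i.e. drawn from a single group): C(6,4) + C(7,4) + C(7,4) = 85.
By inclusion–exclusion: 4845 − 2431 + 85 = 2499.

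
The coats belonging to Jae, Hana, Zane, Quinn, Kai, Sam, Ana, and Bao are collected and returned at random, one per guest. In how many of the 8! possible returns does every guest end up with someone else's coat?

14833

This is the derangement count D_8: permutations of 8 items with no fixed point.
By inclusion–exclusion this is Σ_{j=0}^{8} (−1)^j C(8,j)·(8−j)!.
Computing: 40320 − 40320 + 20160 − 6720 + 1680 − 336 + 56 − 8 + 1 = 14833.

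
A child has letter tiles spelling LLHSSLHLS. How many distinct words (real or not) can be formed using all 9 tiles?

1260

Letter multiplicities in LLHSSLHLS: H×2, L×4, S×3.
The number of distinct arrangements is 9!/(4!·3!·2!) = 362880/288 = 1260.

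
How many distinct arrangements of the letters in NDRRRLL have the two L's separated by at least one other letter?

There are 7!/(3!·2!) = 420 arrangements of NDRRRLL in total.
If the two L's are adjacent, glue them into one block, leaving 6 items to arrange: (6)!/(3!) = 120 ways.
Hence 420 − 120 = 300.

300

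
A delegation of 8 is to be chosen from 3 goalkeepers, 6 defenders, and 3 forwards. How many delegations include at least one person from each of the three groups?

477

Unrestricted: C(12,8) = 495 ways to pick any 8 of the 12.
Selections missing a whole group: no goalkeepers → C(9,8) = 9; no defenders → C(6,8) = 0; no forwards → C(9,8) = 9.
Add back selections omitting two groups (i.e. drawn from a single group): C(3,8) + C(6,8) + C(3,8) = 0.
By inclusion–exclusion: 495 − 18 + 0 = 477.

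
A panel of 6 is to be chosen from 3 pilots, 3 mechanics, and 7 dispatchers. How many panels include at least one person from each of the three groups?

With no constraint there are C(13,6) = 1716 possible selections.
Selections missing a whole group: no pilots → C(10,6) = 210; no mechanics → C(10,6) = 210; no dispatchers → C(6,6) = 1.
Add back selections omitting two groups (i.e. drawn from a single group): C(3,6) + C(3,6) + C(7,6) = 7.
By inclusion–exclusion: 1716 − 421 + 7 = 1302.

1302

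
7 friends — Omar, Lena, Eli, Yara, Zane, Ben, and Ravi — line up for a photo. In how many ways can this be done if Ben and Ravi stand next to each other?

1440

Place the 5 others and the Ben-Ravi pair as 6 objects in a line; the pair has 2 internal arrangements.
That gives 2 × 6! = 2 × 720 = 1440.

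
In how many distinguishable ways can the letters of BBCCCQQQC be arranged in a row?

1260

The 9 letters of BBCCCQQQC have repeats: B appearing twice, C appearing 4 times, and Q appearing 3 times.
Dividing 9! = 362880 by 4!·3!·2! = 288 for the repeated letters gives 1260.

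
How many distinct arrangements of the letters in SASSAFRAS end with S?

1120

With the last slot taken by S, it remains to arrange the other 8 letters (ASSAFRAS).
Those 8 letters have A appearing 3 times and S appearing 3 times, giving (8)!/(3!·3!) = 1120.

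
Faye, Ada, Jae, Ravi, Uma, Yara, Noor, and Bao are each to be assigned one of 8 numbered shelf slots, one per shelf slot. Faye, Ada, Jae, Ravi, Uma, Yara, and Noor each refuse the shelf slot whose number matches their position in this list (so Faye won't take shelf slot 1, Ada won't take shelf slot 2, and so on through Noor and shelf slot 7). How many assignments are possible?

Let Aᵢ (for 1 ≤ i ≤ 7) be the placements that put person i in their forbidden shelf slot. Any j of these fix j positions, leaving (8−j)! ways to fill the rest, and there are C(7,j) ways to pick which j.
By inclusion–exclusion, the number of valid placements is Σ_{j=0}^{7} (−1)^j C(7,j)·(8−j)!.
Computing: 40320 − 35280 + 15120 − 4200 + 840 − 126 + 14 − 1 = 16687.

16687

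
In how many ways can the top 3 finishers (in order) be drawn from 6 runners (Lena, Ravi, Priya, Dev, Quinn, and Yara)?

120

There are 6 choices for 1st place, 5 for 2nd, and 4 for 3rd.
That gives 6 × 5 × 4 = 120.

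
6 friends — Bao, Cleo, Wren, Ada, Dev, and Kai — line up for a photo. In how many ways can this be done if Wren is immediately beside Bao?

240

Place the 4 others and the Wren-Bao pair as 5 objects in a line; the pair has 2 internal arrangements.
So the count is 2·(5)! = 240.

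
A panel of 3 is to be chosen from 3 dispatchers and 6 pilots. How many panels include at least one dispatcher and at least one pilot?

63

Unrestricted: C(9,3) = 84 ways to pick any 3 of the 9.
Selections missing a whole group: no dispatchers → C(6,3) = 20; no pilots → C(3,3) = 1.
Both groups omitted at once is impossible, so 84 − 21 = 63.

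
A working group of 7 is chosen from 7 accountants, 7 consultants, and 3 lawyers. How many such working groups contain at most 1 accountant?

Split by how many accountants are chosen (0 through 1).
Sum: C(7,0)·C(10,7) + C(7,1)·C(10,6) = 120 + 1470 = 1590.

1590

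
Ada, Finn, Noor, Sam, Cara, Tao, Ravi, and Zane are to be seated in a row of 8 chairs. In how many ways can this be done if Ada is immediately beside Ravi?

Place the 6 others and the Ada-Ravi pair as 7 objects in a line; the pair has 2 internal arrangements.
That gives 2 × 7! = 2 × 5040 = 10080.

10080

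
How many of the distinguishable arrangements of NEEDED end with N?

10

Fix N in the last position and arrange the remaining 5 letters.
Those 5 letters have D appearing twice and E appearing 3 times, giving (5)!/(3!·2!) = 10.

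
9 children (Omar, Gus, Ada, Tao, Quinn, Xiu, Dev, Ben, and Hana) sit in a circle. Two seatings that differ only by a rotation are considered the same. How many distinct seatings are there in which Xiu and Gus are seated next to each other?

Treat {Xiu, Gus} as one unit (2 internal orders) and seat the resulting 8 units around the table: (7)! circular arrangements.
So 2 × (7)! = 2 × 5040 = 10080.

10080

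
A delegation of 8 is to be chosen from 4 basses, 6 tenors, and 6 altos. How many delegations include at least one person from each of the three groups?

12285

Total 8-person selections from all 16: C(16,8) = 12870.
Subtract selections that omit an entire group: no basses → C(12,8) = 495; no tenors → C(10,8) = 45; no altos → C(10,8) = 45.
Add back selections omitting two groups (i.e. drawn from a single group): C(4,8) + C(6,8) + C(6,8) = 0.
By inclusion–exclusion: 12870 − 585 + 0 = 12285.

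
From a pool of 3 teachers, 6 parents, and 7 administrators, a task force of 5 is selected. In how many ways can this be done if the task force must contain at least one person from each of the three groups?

Unrestricted: C(16,5) = 4368 ways to pick any 5 of the 16.
Subtract selections that omit an entire group: no teachers → C(13,5) = 1287; no parents → C(10,5) = 252; no administrators → C(9,5) = 126.
Add back selections omitting two groups (i.e. drawn from a single group): C(3,5) + C(6,5) + C(7,5) = 27.
By inclusion–exclusion: 4368 − 1665 + 27 = 2730.

2730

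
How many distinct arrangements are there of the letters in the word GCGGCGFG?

The 8 letters of GCGGCGFG have repeats: C appearing twice and G appearing 5 times.
The number of distinct arrangements is 8!/(5!·2!) = 40320/240 = 168.

168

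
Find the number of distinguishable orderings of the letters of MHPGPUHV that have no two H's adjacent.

There are 8!/(2!·2!) = 10080 arrangements of MHPGPUHV in total.
If the two H's are adjacent, glue them into one block, leaving 7 items to arrange: (7)!/(2!) = 2520 ways.
Subtracting, 10080 − 2520 = 7560 arrangements keep the H's apart.

7560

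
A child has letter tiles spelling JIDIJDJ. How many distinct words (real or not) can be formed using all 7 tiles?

Letter multiplicities in JIDIJDJ: D×2, I×2, J×3.
So there are 7! / (3!·2!·2!) = 210 distinguishable arrangements.

210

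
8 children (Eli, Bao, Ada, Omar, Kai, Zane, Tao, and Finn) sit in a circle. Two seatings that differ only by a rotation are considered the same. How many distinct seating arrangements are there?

Around a circle, 8 distinct people have 8!/8 = (7)! = 5040 rotationally distinct seatings.

5040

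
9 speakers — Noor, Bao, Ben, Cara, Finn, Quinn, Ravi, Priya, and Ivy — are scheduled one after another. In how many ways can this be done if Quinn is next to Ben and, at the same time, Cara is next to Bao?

20160

Treat {Quinn,Ben} as one block (2 orders) and {Cara,Bao} as another (2 orders).
That leaves 7 units to arrange: 2 × 2 × 7! = 4 × 5040 = 20160.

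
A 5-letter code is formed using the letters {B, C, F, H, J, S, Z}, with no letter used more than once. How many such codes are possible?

2520

With no repetition, fill the 5 letters in order: 7 choices, then 6, down to 3.
That product is 7 × 6 × 5 × 4 × 3 = 2520.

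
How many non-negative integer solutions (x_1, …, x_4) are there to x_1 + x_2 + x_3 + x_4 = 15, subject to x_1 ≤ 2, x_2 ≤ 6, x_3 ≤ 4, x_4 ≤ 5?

By stars and bars, unrestricted non-negative solutions to x_1+…+x_4 = 15 number C(15+3,3) = 816.
Subtract solutions that violate a single cap (substitute x_i' = x_i − (cap_i+1)): x_1 ≥ 3 gives C(15,3) = 455; x_2 ≥ 7 gives C(11,3) = 165; x_3 ≥ 5 gives C(13,3) = 286; x_4 ≥ 6 gives C(12,3) = 220. Together 1126.
Add back pairs where two caps are both exceeded: 56 + 120 + 84 + 20 + 10 + 35 = 325.
Subtract triples: 1 + 0 + 4 + 0 = 5.
By inclusion–exclusion the count is 816 − 1126 + 325 − 5 = 10.

10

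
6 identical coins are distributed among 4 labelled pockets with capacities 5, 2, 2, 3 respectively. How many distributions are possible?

34

By stars and bars, unrestricted non-negative solutions to x_1+…+x_4 = 6 number C(6+3,3) = 84.
Subtract solutions that violate a single cap (substitute x_i' = x_i − (cap_i+1)): x_1 ≥ 6 gives C(3,3) = 1; x_2 ≥ 3 gives C(6,3) = 20; x_3 ≥ 3 gives C(6,3) = 20; x_4 ≥ 4 gives C(5,3) = 10. Together 51.
Add back pairs where two caps are both exceeded: 0 + 0 + 0 + 1 + 0 + 0 = 1.
By inclusion–exclusion the count is 84 − 51 + 1 = 34.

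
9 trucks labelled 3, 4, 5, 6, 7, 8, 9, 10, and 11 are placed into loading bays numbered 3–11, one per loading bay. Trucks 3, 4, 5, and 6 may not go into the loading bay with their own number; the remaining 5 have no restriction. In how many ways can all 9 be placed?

229080

Let Aᵢ (for 3 ≤ i ≤ 6) be the placements that put truck i in its forbidden loading bay. Any j of these fix j positions, leaving (9−j)! ways to fill the rest, and there are C(4,j) ways to pick which j.
By inclusion–exclusion, the number of valid placements is Σ_{j=0}^{4} (−1)^j C(4,j)·(9−j)!.
Computing: 362880 − 161280 + 30240 − 2880 + 120 = 229080.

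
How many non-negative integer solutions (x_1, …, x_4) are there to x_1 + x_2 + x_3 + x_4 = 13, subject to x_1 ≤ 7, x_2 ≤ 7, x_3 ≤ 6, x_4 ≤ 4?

205

By stars and bars, unrestricted non-negative solutions to x_1+…+x_4 = 13 number C(13+3,3) = 560.
Subtract solutions that violate a single cap (substitute x_i' = x_i − (cap_i+1)): x_1 ≥ 8 gives C(8,3) = 56; x_2 ≥ 8 gives C(8,3) = 56; x_3 ≥ 7 gives C(9,3) = 84; x_4 ≥ 5 gives C(11,3) = 165. Together 361.
Add back pairs where two caps are both exceeded: 0 + 0 + 1 + 0 + 1 + 4 = 6.
By inclusion–exclusion the count is 560 − 361 + 6 = 205.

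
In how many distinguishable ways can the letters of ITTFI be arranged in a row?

30

ITTFI has 5 letters with I appearing twice and T appearing twice.
Dividing 5! = 120 by 2!·2! = 4 for the repeated letters gives 30.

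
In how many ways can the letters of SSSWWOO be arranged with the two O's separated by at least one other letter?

Total arrangements of SSSWWOO: 7!/(3!·2!·2!) = 210.
If the two O's are adjacent, glue them into one block, leaving 6 items to arrange: (6)!/(3!·2!) = 60 ways.
Hence 210 − 60 = 150.

150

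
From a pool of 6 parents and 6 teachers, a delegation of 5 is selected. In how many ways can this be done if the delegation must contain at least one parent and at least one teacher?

780

Unrestricted: C(12,5) = 792 ways to pick any 5 of the 12.
Selections missing a whole group: no parents → C(6,5) = 6; no teachers → C(6,5) = 6.
Both groups omitted at once is impossible, so 792 − 12 = 780.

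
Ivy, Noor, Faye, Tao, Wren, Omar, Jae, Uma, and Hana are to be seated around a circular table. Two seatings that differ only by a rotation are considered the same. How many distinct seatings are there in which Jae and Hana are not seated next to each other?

Without the restriction there are (8)! = 40320 seatings.
Seatings with Jae beside Hana: treat them as a block with 2 internal orders, giving 2 × (7)! = 10080.
Subtracting, 40320 − 10080 = 30240.

30240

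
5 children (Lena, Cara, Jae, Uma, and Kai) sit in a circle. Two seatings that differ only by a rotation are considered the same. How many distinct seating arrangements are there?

Fix one person's seat to break rotational symmetry; the remaining 4 people can be arranged in (4)! = 24 ways.

24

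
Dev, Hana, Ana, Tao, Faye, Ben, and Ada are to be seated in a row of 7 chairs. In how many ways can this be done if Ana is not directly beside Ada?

There are 7! = 5040 arrangements in all. If Ana and Ada are adjacent, merging them into one block gives 2·(6)! = 1440 arrangements.
So 5040 − 1440 = 3600 arrangements keep them apart.

3600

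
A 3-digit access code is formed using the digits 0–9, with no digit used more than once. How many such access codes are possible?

Choose and order 3 of the 10 symbols: the first digit has 10 options, the next 9, then 8.
That product is 10 × 9 × 8 = 720.

720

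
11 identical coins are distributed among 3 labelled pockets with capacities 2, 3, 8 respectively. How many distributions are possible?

6

Ignoring the caps, the number of non-negative solutions to x_1+…+x_3 = 11 is C(13,2) = 78.
Subtract solutions that violate a single cap (substitute x_i' = x_i − (cap_i+1)): x_1 ≥ 3 gives C(10,2) = 45; x_2 ≥ 4 gives C(9,2) = 36; x_3 ≥ 9 gives C(4,2) = 6. Together 87.
Add back pairs where two caps are both exceeded: 15 + 0 + 0 = 15.
By inclusion–exclusion the count is 78 − 87 + 15 = 6.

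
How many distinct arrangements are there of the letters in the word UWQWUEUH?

3360

UWQWUEUH has 8 letters with U appearing 3 times and W appearing twice.
Dividing 8! = 40320 by 3!·2! = 12 for the repeated letters gives 3360.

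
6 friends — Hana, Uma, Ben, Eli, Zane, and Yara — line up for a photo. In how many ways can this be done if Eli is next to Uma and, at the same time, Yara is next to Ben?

96

Treat {Eli,Uma} as one block (2 orders) and {Yara,Ben} as another (2 orders).
That leaves 4 units to arrange: 2 × 2 × 4! = 4 × 24 = 96.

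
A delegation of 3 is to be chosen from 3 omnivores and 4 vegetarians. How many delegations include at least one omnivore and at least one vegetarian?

With no constraint there are C(7,3) = 35 possible selections.
Subtract selections that omit an entire group: no omnivores → C(4,3) = 4; no vegetarians → C(3,3) = 1.
Both groups omitted at once is impossible, so 35 − 5 = 30.

30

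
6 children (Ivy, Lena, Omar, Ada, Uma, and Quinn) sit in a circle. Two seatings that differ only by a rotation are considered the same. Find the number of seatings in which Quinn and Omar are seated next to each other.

Glue Quinn and Omar into a block (2 internal orders). Seating 5 units around a circle gives (4)! arrangements.
So 2 × (4)! = 2 × 24 = 48.

48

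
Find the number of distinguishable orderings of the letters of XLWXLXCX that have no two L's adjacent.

630

There are 8!/(4!·2!) = 840 arrangements of XLWXLXCX in total.
If the two L's are adjacent, glue them into one block, leaving 7 items to arrange: (7)!/(4!) = 210 ways.
Subtracting, 840 − 210 = 630 arrangements keep the L's apart.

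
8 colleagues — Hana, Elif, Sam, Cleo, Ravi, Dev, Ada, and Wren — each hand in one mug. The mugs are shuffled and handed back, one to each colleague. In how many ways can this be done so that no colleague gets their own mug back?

Count assignments avoiding every fixed point. For any j of the 8 colleagues fixed to their own mug, the other 8−j can be arranged in (8−j)! ways.
By inclusion–exclusion this is Σ_{j=0}^{8} (−1)^j C(8,j)·(8−j)!.
Computing: 40320 − 40320 + 20160 − 6720 + 1680 − 336 + 56 − 8 + 1 = 14833.

14833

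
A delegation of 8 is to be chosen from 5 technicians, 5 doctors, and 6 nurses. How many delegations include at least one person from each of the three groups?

12495

Total 8-person selections from all 16: C(16,8) = 12870.
Selections missing a whole group: no technicians → C(11,8) = 165; no doctors → C(11,8) = 165; no nurses → C(10,8) = 45.
Add back selections omitting two groups (i.e. drawn from a single group): C(5,8) + C(5,8) + C(6,8) = 0.
By inclusion–exclusion: 12870 − 375 + 0 = 12495.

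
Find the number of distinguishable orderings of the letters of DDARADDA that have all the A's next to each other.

30

Treat the 3 copies of A as a single block. The multiset to arrange is then {AAA, D, D, D, D, R}, 6 items in all.
That gives (6)!/(4!) = 30 arrangements.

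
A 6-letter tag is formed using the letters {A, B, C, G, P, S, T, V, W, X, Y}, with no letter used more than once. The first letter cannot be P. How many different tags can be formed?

302400

The first letter has 11−1 = 10 choices (anything except P).
The remaining 5 letters are filled from the other 10 symbols without repetition: 10 × 9 × 8 × 7 × 6 = 30240.
Total: 10 × 30240 = 302400.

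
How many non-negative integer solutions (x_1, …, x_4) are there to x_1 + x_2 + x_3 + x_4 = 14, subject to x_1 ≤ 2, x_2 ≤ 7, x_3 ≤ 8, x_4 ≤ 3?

Without the upper bounds there are C(17,3) = 680 ways to split 14 among 4 variables.
Subtract solutions that violate a single cap (substitute x_i' = x_i − (cap_i+1)): x_1 ≥ 3 gives C(14,3) = 364; x_2 ≥ 8 gives C(9,3) = 84; x_3 ≥ 9 gives C(8,3) = 56; x_4 ≥ 4 gives C(13,3) = 286. Together 790.
Add back pairs where two caps are both exceeded: 20 + 10 + 120 + 0 + 10 + 4 = 164.
By inclusion–exclusion the count is 680 − 790 + 164 = 54.

54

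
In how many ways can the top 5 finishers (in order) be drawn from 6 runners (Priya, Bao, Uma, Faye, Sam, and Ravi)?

720

This is an ordered selection of 5 from 6: P(6,5).
That gives 6 × 5 × 4 × 3 × 2 = 720.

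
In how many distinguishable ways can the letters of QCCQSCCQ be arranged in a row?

The 8 letters of QCCQSCCQ have repeats: C appearing 4 times and Q appearing 3 times.
So there are 8! / (4!·3!) = 280 distinguishable arrangements.

280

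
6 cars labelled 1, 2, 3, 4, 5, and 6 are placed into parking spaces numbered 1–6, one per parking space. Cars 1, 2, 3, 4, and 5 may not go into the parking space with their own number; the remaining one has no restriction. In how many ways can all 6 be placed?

Let Aᵢ (for 1 ≤ i ≤ 5) be the placements that put car i in its forbidden parking space. Any j of these fix j positions, leaving (6−j)! ways to fill the rest, and there are C(5,j) ways to pick which j.
By inclusion–exclusion, the number of valid placements is Σ_{j=0}^{5} (−1)^j C(5,j)·(6−j)!.
Computing: 720 − 600 + 240 − 60 + 10 − 1 = 309.

309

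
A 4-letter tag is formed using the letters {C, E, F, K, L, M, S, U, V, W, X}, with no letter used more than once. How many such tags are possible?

This is a permutation of 4 out of 11: P(11,4) = 11!/7!.
11 × 10 × 9 × 8 = 7920.

7920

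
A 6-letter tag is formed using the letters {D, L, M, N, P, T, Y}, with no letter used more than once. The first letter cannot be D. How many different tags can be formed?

4320

The first letter has 7−1 = 6 choices (anything except D).
The remaining 5 letters are filled from the other 6 symbols without repetition: 6 × 5 × 4 × 3 × 2 = 720.
Total: 6 × 720 = 4320.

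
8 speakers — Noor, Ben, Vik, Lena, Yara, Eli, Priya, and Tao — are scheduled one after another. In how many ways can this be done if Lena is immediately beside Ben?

Glue Lena and Ben into one block (2 internal orders), leaving 7 units to arrange in a row.
So the count is 2·(7)! = 10080.

10080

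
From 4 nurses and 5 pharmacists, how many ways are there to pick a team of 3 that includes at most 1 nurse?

Split by how many nurses are chosen (0 through 1).
Sum: C(4,0)·C(5,3) + C(4,1)·C(5,2) = 10 + 40 = 50.

50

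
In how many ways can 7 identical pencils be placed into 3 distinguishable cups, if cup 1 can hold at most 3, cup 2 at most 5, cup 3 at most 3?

By stars and bars, unrestricted non-negative solutions to x_1+…+x_3 = 7 number C(7+2,2) = 36.
Subtract solutions that violate a single cap (substitute x_i' = x_i − (cap_i+1)): x_1 ≥ 4 gives C(5,2) = 10; x_2 ≥ 6 gives C(3,2) = 3; x_3 ≥ 4 gives C(5,2) = 10. Together 23.
No two caps can be exceeded simultaneously, so the pair terms are all 0.
By inclusion–exclusion the count is 36 − 23 + 0 = 13.

13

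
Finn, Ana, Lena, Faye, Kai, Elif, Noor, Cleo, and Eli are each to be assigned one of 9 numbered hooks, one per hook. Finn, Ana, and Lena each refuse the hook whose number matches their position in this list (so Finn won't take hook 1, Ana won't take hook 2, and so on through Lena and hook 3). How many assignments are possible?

Let Aᵢ (for i ∈ {1, 2, 3}) be the placements that put person i in their forbidden hook. Any j of these fix j positions, leaving (9−j)! ways to fill the rest, and there are C(3,j) ways to pick which j.
By inclusion–exclusion, the number of valid placements is Σ_{j=0}^{3} (−1)^j C(3,j)·(9−j)!.
Computing: 362880 − 120960 + 15120 − 720 = 256320.

256320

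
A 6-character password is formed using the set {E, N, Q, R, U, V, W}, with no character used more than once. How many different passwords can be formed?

With no repetition, fill the 6 characters in order: 7 choices, then 6, down to 2.
That product is 7 × 6 × 5 × 4 × 3 × 2 = 5040.

5040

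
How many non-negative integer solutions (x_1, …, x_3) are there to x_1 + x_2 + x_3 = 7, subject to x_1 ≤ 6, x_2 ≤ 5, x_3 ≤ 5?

Without the upper bounds there are C(9,2) = 36 ways to split 7 among 3 variables.
Subtract solutions that violate a single cap (substitute x_i' = x_i − (cap_i+1)): x_1 ≥ 7 gives C(2,2) = 1; x_2 ≥ 6 gives C(3,2) = 3; x_3 ≥ 6 gives C(3,2) = 3. Together 7.
No two caps can be exceeded simultaneously, so the pair terms are all 0.
By inclusion–exclusion the count is 36 − 7 + 0 = 29.

29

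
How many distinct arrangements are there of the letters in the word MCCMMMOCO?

1260

MCCMMMOCO has 9 letters with C appearing 3 times, M appearing 4 times, and O appearing twice.
So there are 9! / (4!·3!·2!) = 1260 distinguishable arrangements.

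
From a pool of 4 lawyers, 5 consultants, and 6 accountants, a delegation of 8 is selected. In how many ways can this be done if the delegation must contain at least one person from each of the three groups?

Total 8-person selections from all 15: C(15,8) = 6435.
Subtract selections that omit an entire group: no lawyers → C(11,8) = 165; no consultants → C(10,8) = 45; no accountants → C(9,8) = 9.
Add back selections omitting two groups (i.e. drawn from a single group): C(4,8) + C(5,8) + C(6,8) = 0.
By inclusion–exclusion: 6435 − 219 + 0 = 6216.

6216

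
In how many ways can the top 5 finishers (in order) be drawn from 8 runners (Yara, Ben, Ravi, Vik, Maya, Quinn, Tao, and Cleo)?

There are 8 choices for 1st place, 7 for 2nd, and so on down to 4 for position 5.
That gives 8 × 7 × 6 × 5 × 4 = 6720.

6720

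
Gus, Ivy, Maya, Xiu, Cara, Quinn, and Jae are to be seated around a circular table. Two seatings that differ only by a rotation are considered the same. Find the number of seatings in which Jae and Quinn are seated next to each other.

240

Glue Jae and Quinn into a block (2 internal orders). Seating 6 units around a circle gives (5)! arrangements.
So 2 × (5)! = 2 × 120 = 240.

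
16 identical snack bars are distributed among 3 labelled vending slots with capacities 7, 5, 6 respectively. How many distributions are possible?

By stars and bars, unrestricted non-negative solutions to x_1+…+x_3 = 16 number C(16+2,2) = 153.
Subtract solutions that violate a single cap (substitute x_i' = x_i − (cap_i+1)): x_1 ≥ 8 gives C(10,2) = 45; x_2 ≥ 6 gives C(12,2) = 66; x_3 ≥ 7 gives C(11,2) = 55. Together 166.
Add back pairs where two caps are both exceeded: 6 + 3 + 10 = 19.
By inclusion–exclusion the count is 153 − 166 + 19 = 6.

6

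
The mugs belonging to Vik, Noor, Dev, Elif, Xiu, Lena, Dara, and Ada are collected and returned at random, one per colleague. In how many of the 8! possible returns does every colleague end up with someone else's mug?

This is the derangement count D_8: permutations of 8 items with no fixed point.
By inclusion–exclusion this is Σ_{j=0}^{8} (−1)^j C(8,j)·(8−j)!.
Computing: 40320 − 40320 + 20160 − 6720 + 1680 − 336 + 56 − 8 + 1 = 14833.

14833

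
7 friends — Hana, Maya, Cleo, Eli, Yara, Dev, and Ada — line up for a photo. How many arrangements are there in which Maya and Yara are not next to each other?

There are 7! = 5040 arrangements in all. If Maya and Yara are adjacent, merging them into one block gives 2·(6)! = 1440 arrangements.
Complementary counting: 5040 − 1440 = 3600.

3600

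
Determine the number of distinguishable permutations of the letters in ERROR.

20

Letter multiplicities in ERROR: E×1, O×1, R×3.
The number of distinct arrangements is 5!/(3!) = 120/6 = 20.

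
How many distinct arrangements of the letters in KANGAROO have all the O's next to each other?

Treat the 2 copies of O as a single block. The multiset to arrange is then {OO, A, A, G, K, N, R}, 7 items in all.
That gives (7)!/(2!) = 2520 arrangements.

2520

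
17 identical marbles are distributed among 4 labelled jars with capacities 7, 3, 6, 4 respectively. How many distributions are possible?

Ignoring the caps, the number of non-negative solutions to x_1+…+x_4 = 17 is C(20,3) = 1140.
Subtract solutions that violate a single cap (substitute x_i' = x_i − (cap_i+1)): x_1 ≥ 8 gives C(12,3) = 220; x_2 ≥ 4 gives C(16,3) = 560; x_3 ≥ 7 gives C(13,3) = 286; x_4 ≥ 5 gives C(15,3) = 455. Together 1521.
Add back pairs where two caps are both exceeded: 56 + 10 + 35 + 84 + 165 + 56 = 406.
Subtract triples: 0 + 1 + 0 + 4 = 5.
By inclusion–exclusion the count is 1140 − 1521 + 406 − 5 = 20.

20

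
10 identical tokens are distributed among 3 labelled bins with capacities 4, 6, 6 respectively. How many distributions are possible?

Ignoring the caps, the number of non-negative solutions to x_1+…+x_3 = 10 is C(12,2) = 66.
Subtract solutions that violate a single cap (substitute x_i' = x_i − (cap_i+1)): x_1 ≥ 5 gives C(7,2) = 21; x_2 ≥ 7 gives C(5,2) = 10; x_3 ≥ 7 gives C(5,2) = 10. Together 41.
No two caps can be exceeded simultaneously, so the pair terms are all 0.
By inclusion–exclusion the count is 66 − 41 + 0 = 25.

25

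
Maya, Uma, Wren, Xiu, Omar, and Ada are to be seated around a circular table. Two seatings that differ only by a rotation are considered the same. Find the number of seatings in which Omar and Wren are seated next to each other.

48

Treat {Omar, Wren} as one unit (2 internal orders) and seat the resulting 5 units around the table: (4)! circular arrangements.
So 2 × (4)! = 2 × 24 = 48.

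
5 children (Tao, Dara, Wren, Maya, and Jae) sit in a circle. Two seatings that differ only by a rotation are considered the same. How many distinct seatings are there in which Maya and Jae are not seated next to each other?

12

All circular seatings of 5 people number (4)! = 24.
Those with Maya next to Jae: fuse the pair into one unit and seat 4 units around a circle — 2·(3)! = 12.
Subtracting, 24 − 12 = 12.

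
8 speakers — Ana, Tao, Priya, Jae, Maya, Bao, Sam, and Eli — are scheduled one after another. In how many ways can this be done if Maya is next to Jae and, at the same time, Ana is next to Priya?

Treat {Maya,Jae} as one block (2 orders) and {Ana,Priya} as another (2 orders).
That leaves 6 units to arrange: 2 × 2 × 6! = 4 × 720 = 2880.

2880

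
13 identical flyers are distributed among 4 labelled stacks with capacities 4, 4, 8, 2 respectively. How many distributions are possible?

44

Ignoring the caps, the number of non-negative solutions to x_1+…+x_4 = 13 is C(16,3) = 560.
Subtract solutions that violate a single cap (substitute x_i' = x_i − (cap_i+1)): x_1 ≥ 5 gives C(11,3) = 165; x_2 ≥ 5 gives C(11,3) = 165; x_3 ≥ 9 gives C(7,3) = 35; x_4 ≥ 3 gives C(13,3) = 286. Together 651.
Add back pairs where two caps are both exceeded: 20 + 0 + 56 + 0 + 56 + 4 = 136.
Subtract triples: 0 + 1 + 0 + 0 = 1.
By inclusion–exclusion the count is 560 − 651 + 136 − 1 = 44.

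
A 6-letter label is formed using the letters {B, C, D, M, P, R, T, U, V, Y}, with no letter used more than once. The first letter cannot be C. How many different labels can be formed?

136080

The first letter has 10−1 = 9 choices (anything except C).
The remaining 5 letters are filled from the other 9 symbols without repetition: 9 × 8 × 7 × 6 × 5 = 15120.
Total: 9 × 15120 = 136080.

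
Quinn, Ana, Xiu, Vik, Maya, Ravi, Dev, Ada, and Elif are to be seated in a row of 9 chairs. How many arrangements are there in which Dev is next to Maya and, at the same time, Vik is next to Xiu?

Treat {Dev,Maya} as one block (2 orders) and {Vik,Xiu} as another (2 orders).
That leaves 7 units to arrange: 2 × 2 × 7! = 4 × 5040 = 20160.

20160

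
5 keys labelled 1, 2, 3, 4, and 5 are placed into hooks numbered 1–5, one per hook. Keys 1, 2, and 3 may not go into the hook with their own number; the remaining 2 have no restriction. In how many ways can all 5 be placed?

Let Aᵢ (for i ∈ {1, 2, 3}) be the placements that put key i in its forbidden hook. Any j of these fix j positions, leaving (5−j)! ways to fill the rest, and there are C(3,j) ways to pick which j.
By inclusion–exclusion, the number of valid placements is Σ_{j=0}^{3} (−1)^j C(3,j)·(5−j)!.
Computing: 120 − 72 + 18 − 2 = 64.

64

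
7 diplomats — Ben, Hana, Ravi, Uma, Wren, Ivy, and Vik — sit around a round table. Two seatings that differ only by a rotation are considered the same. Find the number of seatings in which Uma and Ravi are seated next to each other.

Glue Uma and Ravi into a block (2 internal orders). Seating 6 units around a circle gives (5)! arrangements.
So 2 × (5)! = 2 × 120 = 240.

240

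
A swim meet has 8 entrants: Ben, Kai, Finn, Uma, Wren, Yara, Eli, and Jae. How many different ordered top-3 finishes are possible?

There are 8 choices for 1st place, 7 for 2nd, and 6 for 3rd.
That gives 8 × 7 × 6 = 336.

336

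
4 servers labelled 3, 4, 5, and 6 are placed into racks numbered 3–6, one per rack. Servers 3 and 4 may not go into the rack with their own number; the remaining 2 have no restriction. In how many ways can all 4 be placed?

Let Aᵢ (for i ∈ {3, 4}) be the placements that put server i in its forbidden rack. Any j of these fix j positions, leaving (4−j)! ways to fill the rest, and there are C(2,j) ways to pick which j.
By inclusion–exclusion, the number of valid placements is Σ_{j=0}^{2} (−1)^j C(2,j)·(4−j)!.
Computing: 24 − 12 + 2 = 14.

14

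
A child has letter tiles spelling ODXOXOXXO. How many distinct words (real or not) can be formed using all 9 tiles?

630

The 9 letters of ODXOXOXXO have repeats: O appearing 4 times and X appearing 4 times.
The number of distinct arrangements is 9!/(4!·4!) = 362880/576 = 630.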